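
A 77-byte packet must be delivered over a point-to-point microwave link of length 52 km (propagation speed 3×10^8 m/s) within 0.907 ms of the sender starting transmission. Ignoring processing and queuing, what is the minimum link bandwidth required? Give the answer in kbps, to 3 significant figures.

L = 616 bits.
Propagation delay = 52000 / 300000000 = 0.173333 ms.
Transmission budget = 0.907 − 0.173333 = 0.733667 ms.
R ≥ L / t_tx = 616 bits / 0.000733667 s = 840 kbps.

840 kbps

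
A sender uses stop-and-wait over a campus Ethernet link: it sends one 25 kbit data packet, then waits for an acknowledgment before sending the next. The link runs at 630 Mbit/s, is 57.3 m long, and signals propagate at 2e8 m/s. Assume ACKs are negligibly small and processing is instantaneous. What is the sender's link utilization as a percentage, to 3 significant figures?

t_tx = L/R = 25000/630000000 = 3.96825e-05 s.
t_prop = 57.3/200000000 = 2.865e-07 s; RTT = 5.73e-07 s.
Cycle = t_tx + RTT = 4.02555e-05 s.
Utilization = t_tx / cycle = 3.96825e-05/4.02555e-05 = 98.6 %.

98.6 %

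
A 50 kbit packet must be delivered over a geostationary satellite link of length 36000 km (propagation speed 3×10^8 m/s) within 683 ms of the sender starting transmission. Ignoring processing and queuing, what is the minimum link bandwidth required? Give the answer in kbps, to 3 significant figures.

Propagation delay = 36000000 / 300000000 = 120 ms.
Transmission budget = 683 − 120 = 563 ms.
R ≥ L / t_tx = 50000 bits / 0.563 s = 88.8 kbps.

88.8 kbps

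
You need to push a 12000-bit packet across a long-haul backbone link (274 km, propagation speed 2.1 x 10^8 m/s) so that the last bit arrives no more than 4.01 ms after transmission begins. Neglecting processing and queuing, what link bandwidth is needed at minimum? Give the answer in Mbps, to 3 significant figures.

4.44 Mbps

Propagation delay = 274000 / 210000000 = 1.30476 ms.
Transmission budget = 4.01 − 1.30476 = 2.70524 ms.
R ≥ L / t_tx = 12000 bits / 0.00270524 s = 4.44 Mbps.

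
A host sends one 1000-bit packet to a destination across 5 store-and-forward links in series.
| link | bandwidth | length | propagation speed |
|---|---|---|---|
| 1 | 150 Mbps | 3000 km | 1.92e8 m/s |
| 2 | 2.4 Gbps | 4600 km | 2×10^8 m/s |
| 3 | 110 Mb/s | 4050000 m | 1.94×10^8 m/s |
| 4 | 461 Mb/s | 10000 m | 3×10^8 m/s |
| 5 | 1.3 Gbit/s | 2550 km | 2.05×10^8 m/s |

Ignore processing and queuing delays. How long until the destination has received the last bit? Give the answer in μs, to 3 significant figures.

72000 μs

Transmission delays (L/R per hop): 6.66667, 0.416667, 9.09091, 2.1692, 0.769231 μs; sum = 19.1127 μs.
Propagation delays (d/s per hop): 15625, 23000, 20876.3, 33.3333, 12439 μs; sum = 71973.6 μs.
End-to-end = 72000 μs.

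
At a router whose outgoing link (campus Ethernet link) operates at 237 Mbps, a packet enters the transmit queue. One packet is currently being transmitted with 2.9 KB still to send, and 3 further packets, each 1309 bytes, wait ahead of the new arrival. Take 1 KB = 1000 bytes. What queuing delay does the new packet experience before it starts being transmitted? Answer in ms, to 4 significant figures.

0.2304 ms

Each queued packet: L/R = 10472/237000000 = 0.0441857 ms.
3 queued → 0.132557 ms.
Plus remaining 23200 bits of current packet: 0.0978903 ms.
Queuing delay = 0.2304 ms.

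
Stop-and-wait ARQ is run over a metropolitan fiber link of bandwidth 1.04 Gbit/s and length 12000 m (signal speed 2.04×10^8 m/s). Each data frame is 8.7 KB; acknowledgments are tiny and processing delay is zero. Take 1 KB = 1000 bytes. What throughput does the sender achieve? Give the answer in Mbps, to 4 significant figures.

t_tx = L/R = 69600/1040000000 = 6.69231e-05 s.
t_prop = 12000/204000000 = 5.88235e-05 s; RTT = 0.000117647 s.
Cycle = t_tx + RTT = 0.00018457 s.
Throughput = L / cycle = 69600 / 0.00018457 = 377.1 Mbps.

377.1 Mbps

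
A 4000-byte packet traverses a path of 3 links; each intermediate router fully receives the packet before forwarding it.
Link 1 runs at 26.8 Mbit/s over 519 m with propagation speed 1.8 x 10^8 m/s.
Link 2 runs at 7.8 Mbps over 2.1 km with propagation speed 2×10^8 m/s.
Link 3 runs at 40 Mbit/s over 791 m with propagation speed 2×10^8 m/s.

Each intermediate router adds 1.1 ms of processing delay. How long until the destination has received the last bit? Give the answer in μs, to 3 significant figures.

8310 μs

L = 4000 × 8 = 32000 bits.
Transmission delays (L/R per hop): 1194.03, 4102.56, 800 μs; sum = 6096.59 μs.
Propagation delays (d/s per hop): 2.88333, 10.5, 3.955 μs; sum = 17.3383 μs.
Processing at 2 router(s): 2 × 1.1 ms = 2200 μs.
End-to-end = 8310 μs.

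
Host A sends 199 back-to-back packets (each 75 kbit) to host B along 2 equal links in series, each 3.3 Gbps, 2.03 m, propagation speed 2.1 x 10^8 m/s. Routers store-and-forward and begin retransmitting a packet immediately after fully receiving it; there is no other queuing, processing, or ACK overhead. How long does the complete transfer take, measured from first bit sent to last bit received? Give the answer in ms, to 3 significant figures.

Per-hop transmission t_tx = L/R = 75000/3300000000 = 0.0227273 ms.
Per-hop propagation t_prop = 2.03/210000000 = 9.66667e-06 ms.
Pipeline fill: first packet needs 2·t_tx to clear all hops; remaining 198 packets each add one t_tx.
Total = (2+199-1)·t_tx + 2·t_prop = 200·0.0227273 + 2·9.66667e-06 = 4.55 ms.

4.55 ms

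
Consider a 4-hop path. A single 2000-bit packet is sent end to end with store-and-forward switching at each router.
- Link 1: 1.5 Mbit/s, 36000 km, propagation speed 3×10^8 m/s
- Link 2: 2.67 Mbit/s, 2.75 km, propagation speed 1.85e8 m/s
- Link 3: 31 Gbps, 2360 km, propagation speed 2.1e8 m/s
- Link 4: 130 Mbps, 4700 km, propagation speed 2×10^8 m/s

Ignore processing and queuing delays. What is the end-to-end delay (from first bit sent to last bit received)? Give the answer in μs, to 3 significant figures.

Transmission delays (L/R per hop): 1333.33, 749.064, 0.0645161, 15.3846 μs; sum = 2097.85 μs.
Propagation delays (d/s per hop): 120000, 14.8649, 11238.1, 23500 μs; sum = 154753 μs.
End-to-end = 157000 μs.

157000 μs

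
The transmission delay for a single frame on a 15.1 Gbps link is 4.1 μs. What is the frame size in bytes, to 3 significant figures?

L = R × t_tx = 15100000000 b/s × 4.1e-06 s = 61910 bits.
In bytes: 61910 / 8 = 7740 bytes.

7740 bytes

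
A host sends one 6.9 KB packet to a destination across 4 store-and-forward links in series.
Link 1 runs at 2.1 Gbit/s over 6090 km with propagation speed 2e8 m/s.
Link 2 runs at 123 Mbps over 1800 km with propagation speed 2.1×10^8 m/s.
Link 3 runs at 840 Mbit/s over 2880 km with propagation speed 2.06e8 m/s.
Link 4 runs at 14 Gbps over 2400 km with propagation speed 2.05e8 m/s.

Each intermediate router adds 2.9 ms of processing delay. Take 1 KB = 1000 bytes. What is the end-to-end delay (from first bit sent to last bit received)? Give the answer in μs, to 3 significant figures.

74000 μs

L = 55200 bits.
Transmission delays (L/R per hop): 26.2857, 448.78, 65.7143, 3.94286 μs; sum = 544.723 μs.
Propagation delays (d/s per hop): 30450, 8571.43, 13980.6, 11707.3 μs; sum = 64709.3 μs.
Processing at 3 router(s): 3 × 2.9 ms = 8700 μs.
End-to-end = 74000 μs.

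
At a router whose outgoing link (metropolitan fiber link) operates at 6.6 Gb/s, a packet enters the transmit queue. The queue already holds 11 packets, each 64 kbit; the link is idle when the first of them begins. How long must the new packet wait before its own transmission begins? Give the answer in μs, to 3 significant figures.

Each queued packet: L/R = 64000/6600000000 = 9.69697 μs.
11 queued → 106.667 μs.
Queuing delay = 107 μs.

107 μs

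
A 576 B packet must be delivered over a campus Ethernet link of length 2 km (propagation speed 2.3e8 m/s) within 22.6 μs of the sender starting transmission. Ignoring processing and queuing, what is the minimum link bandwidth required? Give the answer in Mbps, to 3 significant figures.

L = 4608 bits.
Propagation delay = 2000 / 2.3e+08 = 8.69565 μs.
Transmission budget = 22.6 − 8.69565 = 13.9043 μs.
R ≥ L / t_tx = 4608 bits / 1.39043e-05 s = 331 Mbps.

331 Mbps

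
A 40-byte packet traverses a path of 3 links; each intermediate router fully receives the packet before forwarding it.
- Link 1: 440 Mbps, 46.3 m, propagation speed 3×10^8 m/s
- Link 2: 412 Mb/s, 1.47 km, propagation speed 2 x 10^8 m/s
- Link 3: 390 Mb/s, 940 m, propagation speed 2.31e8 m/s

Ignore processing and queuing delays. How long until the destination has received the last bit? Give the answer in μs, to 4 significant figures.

L = 40 × 8 = 320 bits.
Transmission delays (L/R per hop): 0.727273, 0.776699, 0.820513 μs; sum = 2.32448 μs.
Propagation delays (d/s per hop): 0.154333, 7.35, 4.06926 μs; sum = 11.5736 μs.
End-to-end = 13.90 μs.

13.90 μs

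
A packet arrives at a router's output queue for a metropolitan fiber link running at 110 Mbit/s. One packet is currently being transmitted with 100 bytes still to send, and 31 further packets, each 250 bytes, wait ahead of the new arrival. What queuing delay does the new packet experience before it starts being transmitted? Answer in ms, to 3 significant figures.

Each queued packet: L/R = 2000/110000000 = 0.0181818 ms.
31 queued → 0.563636 ms.
Plus remaining 800 bits of current packet: 0.00727273 ms.
Queuing delay = 0.571 ms.

0.571 ms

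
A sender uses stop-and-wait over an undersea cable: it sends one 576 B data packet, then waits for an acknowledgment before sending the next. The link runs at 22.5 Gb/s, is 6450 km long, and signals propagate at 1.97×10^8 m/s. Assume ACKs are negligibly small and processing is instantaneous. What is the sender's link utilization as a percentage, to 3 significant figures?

0.000313 %

t_tx = L/R = 4608/22500000000 = 2.048e-07 s.
t_prop = 6450000/197000000 = 0.0327411 s; RTT = 0.0654822 s.
Cycle = t_tx + RTT = 0.0654824 s.
Utilization = t_tx / cycle = 2.048e-07/0.0654824 = 0.000313 %.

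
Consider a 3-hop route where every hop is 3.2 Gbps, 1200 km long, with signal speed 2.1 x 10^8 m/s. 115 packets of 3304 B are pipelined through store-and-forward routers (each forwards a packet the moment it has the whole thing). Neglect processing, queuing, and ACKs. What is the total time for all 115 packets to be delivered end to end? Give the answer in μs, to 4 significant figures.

18110 μs

Per-hop transmission t_tx = L/R = 26432/3200000000 = 8.26 μs.
Per-hop propagation t_prop = 1200000/210000000 = 5714.29 μs.
Pipeline fill: first packet needs 3·t_tx to clear all hops; remaining 114 packets each add one t_tx.
Total = (3+115-1)·t_tx + 3·t_prop = 117·8.26 + 3·5714.29 = 18110 μs.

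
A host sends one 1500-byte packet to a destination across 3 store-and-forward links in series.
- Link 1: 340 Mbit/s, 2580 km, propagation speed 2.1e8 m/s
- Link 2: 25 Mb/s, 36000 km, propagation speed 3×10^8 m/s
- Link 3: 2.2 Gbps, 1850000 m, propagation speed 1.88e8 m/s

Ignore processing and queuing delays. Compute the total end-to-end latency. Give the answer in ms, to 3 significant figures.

143 ms

L = 1500 × 8 = 12000 bits.
Transmission delays (L/R per hop): 0.0352941, 0.48, 0.00545455 ms; sum = 0.520749 ms.
Propagation delays (d/s per hop): 12.2857, 120, 9.84043 ms; sum = 142.126 ms.
End-to-end = 143 ms.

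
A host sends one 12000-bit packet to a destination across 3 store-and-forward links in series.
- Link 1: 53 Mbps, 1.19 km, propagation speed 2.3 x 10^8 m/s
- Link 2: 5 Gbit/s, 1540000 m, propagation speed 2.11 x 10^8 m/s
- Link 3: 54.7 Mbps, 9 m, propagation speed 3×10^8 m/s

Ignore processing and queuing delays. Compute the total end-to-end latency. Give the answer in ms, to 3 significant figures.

7.75 ms

Transmission delays (L/R per hop): 0.226415, 0.0024, 0.219378 ms; sum = 0.448194 ms.
Propagation delays (d/s per hop): 0.00517391, 7.29858, 3e-05 ms; sum = 7.30378 ms.
End-to-end = 7.75 ms.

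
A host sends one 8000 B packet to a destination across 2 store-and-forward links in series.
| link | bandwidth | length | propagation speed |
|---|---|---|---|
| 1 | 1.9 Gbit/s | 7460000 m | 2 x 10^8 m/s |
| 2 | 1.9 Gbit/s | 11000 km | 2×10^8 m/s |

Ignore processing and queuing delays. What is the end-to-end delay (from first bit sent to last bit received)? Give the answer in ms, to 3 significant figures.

92.4 ms

L = 8000 × 8 = 64000 bits.
Transmission delay per hop = L/R = 64000/1900000000 = 0.0336842 ms; 2 hops → 0.0673684 ms.
Propagation delays (d/s per hop): 37.3, 55 ms; sum = 92.3 ms.
End-to-end = 92.4 ms.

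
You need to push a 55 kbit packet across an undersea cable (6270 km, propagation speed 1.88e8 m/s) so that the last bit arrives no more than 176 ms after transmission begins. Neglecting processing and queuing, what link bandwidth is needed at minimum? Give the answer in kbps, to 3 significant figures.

Propagation delay = 6270000 / 188000000 = 33.3511 ms.
Transmission budget = 176 − 33.3511 = 142.649 ms.
R ≥ L / t_tx = 55000 bits / 0.142649 s = 386 kbps.

386 kbps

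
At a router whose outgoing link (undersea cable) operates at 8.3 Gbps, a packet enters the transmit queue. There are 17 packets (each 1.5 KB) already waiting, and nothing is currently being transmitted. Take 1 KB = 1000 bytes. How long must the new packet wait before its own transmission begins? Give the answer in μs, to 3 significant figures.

Each queued packet: L/R = 12000/8.3e+09 = 1.44578 μs.
17 queued → 24.5783 μs.
Queuing delay = 24.6 μs.

24.6 μs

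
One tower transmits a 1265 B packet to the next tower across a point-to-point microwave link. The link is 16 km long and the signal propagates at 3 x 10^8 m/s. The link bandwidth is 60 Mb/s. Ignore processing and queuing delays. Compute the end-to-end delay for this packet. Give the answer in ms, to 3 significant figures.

0.222 ms

L = 1265 × 8 = 10120 bits.
Transmission delay = L/R = 10120 / 60000000 = 0.168667 ms.
Propagation delay = d/s = 16000 m / 300000000 m/s = 0.0533333 ms.
Total = 0.222 ms.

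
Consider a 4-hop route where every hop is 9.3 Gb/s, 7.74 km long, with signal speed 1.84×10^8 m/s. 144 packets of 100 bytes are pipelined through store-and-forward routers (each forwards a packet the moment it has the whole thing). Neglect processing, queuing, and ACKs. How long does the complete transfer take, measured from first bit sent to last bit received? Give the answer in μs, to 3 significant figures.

181 μs

Per-hop transmission t_tx = L/R = 800/9300000000 = 0.0860215 μs.
Per-hop propagation t_prop = 7740/184000000 = 42.0652 μs.
Pipeline fill: first packet needs 4·t_tx to clear all hops; remaining 143 packets each add one t_tx.
Total = (4+144-1)·t_tx + 4·t_prop = 147·0.0860215 + 4·42.0652 = 181 μs.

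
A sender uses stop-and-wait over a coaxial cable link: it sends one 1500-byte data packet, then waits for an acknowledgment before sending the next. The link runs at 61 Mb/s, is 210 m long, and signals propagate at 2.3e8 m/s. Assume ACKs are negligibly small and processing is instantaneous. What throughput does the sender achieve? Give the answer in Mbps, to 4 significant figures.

t_tx = L/R = 12000/61000000 = 0.000196721 s.
t_prop = 210/2.3e+08 = 9.13043e-07 s; RTT = 1.82609e-06 s.
Cycle = t_tx + RTT = 0.000198547 s.
Throughput = L / cycle = 12000 / 0.000198547 = 60.44 Mbps.

60.44 Mbps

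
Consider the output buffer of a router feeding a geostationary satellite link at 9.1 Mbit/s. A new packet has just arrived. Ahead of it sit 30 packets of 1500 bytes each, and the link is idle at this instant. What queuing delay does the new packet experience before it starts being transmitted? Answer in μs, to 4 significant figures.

39560 μs

Each queued packet: L/R = 12000/9100000 = 1318.68 μs.
30 queued → 39560.4 μs.
Queuing delay = 39560 μs.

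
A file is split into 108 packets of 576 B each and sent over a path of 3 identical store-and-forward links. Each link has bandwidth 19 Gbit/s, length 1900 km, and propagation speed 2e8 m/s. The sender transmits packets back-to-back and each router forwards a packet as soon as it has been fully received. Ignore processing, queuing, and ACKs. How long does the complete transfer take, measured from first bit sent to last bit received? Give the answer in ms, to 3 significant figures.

Per-hop transmission t_tx = L/R = 4608/19000000000 = 0.000242526 ms.
Per-hop propagation t_prop = 1900000/200000000 = 9.5 ms.
Pipeline fill: first packet needs 3·t_tx to clear all hops; remaining 107 packets each add one t_tx.
Total = (3+108-1)·t_tx + 3·t_prop = 110·0.000242526 + 3·9.5 = 28.5 ms.

28.5 ms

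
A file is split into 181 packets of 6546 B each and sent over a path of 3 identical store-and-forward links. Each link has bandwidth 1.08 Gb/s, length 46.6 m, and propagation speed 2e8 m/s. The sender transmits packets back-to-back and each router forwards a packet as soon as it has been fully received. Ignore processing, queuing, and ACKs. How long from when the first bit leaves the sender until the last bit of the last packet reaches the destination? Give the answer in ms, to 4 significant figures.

8.874 ms

Per-hop transmission t_tx = L/R = 52368/1080000000 = 0.0484889 ms.
Per-hop propagation t_prop = 46.6/200000000 = 0.000233 ms.
Pipeline fill: first packet needs 3·t_tx to clear all hops; remaining 180 packets each add one t_tx.
Total = (3+181-1)·t_tx + 3·t_prop = 183·0.0484889 + 3·0.000233 = 8.874 ms.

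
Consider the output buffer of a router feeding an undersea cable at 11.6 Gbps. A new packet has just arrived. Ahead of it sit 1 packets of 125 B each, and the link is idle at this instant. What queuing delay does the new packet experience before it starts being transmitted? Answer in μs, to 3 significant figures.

Each queued packet: L/R = 1000/11600000000 = 0.0862069 μs.
1 queued → 0.0862069 μs.
Queuing delay = 0.0862 μs.

0.0862 μs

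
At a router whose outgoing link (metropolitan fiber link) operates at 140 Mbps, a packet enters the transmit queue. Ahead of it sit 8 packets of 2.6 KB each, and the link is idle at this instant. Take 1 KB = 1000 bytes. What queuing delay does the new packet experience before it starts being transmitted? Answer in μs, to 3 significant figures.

1190 μs

Each queued packet: L/R = 20800/140000000 = 148.571 μs.
8 queued → 1188.57 μs.
Queuing delay = 1190 μs.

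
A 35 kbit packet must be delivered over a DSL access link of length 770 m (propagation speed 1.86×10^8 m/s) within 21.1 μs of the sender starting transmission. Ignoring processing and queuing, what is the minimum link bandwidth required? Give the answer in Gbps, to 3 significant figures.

2.06 Gbps

Propagation delay = 770 / 186000000 = 4.13978 μs.
Transmission budget = 21.1 − 4.13978 = 16.9602 μs.
R ≥ L / t_tx = 35000 bits / 1.69602e-05 s = 2.06 Gbps.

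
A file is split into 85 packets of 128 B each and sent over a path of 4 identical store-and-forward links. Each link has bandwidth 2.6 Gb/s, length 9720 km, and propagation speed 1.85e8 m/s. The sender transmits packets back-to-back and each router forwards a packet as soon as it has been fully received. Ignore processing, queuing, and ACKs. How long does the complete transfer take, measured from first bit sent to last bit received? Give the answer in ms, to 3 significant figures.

Per-hop transmission t_tx = L/R = 1024/2600000000 = 0.000393846 ms.
Per-hop propagation t_prop = 9720000/185000000 = 52.5405 ms.
Pipeline fill: first packet needs 4·t_tx to clear all hops; remaining 84 packets each add one t_tx.
Total = (4+85-1)·t_tx + 4·t_prop = 88·0.000393846 + 4·52.5405 = 210 ms.

210 ms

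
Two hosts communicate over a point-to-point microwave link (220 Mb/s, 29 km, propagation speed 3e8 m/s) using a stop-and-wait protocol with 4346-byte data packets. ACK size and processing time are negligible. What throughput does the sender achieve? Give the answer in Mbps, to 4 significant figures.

t_tx = L/R = 34768/220000000 = 0.000158036 s.
t_prop = 29000/300000000 = 9.66667e-05 s; RTT = 0.000193333 s.
Cycle = t_tx + RTT = 0.00035137 s.
Throughput = L / cycle = 34768 / 0.00035137 = 98.95 Mbps.

98.95 Mbps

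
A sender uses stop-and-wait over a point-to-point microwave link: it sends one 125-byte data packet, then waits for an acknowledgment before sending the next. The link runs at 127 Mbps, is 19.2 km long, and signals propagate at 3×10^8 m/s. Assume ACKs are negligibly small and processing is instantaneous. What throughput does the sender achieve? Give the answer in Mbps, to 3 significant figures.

7.36 Mbps

t_tx = L/R = 1000/127000000 = 7.87402e-06 s.
t_prop = 19200/300000000 = 6.4e-05 s; RTT = 0.000128 s.
Cycle = t_tx + RTT = 0.000135874 s.
Throughput = L / cycle = 1000 / 0.000135874 = 7.36 Mbps.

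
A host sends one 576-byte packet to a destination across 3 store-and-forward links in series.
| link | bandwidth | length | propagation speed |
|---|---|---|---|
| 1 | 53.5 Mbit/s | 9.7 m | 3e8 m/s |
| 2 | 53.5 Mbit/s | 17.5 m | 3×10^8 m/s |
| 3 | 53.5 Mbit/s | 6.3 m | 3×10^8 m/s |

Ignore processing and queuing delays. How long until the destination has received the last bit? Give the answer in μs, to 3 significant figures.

L = 576 × 8 = 4608 bits.
Transmission delay per hop = L/R = 4608/53500000 = 86.1308 μs; 3 hops → 258.393 μs.
Propagation delays (d/s per hop): 0.0323333, 0.0583333, 0.021 μs; sum = 0.111667 μs.
End-to-end = 259 μs.

259 μs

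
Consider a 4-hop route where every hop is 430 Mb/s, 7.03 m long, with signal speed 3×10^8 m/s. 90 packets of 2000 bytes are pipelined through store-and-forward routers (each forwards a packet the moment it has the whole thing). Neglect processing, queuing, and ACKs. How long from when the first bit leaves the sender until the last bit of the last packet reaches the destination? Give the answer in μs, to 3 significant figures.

3460 μs

Per-hop transmission t_tx = L/R = 16000/430000000 = 37.2093 μs.
Per-hop propagation t_prop = 7.03/300000000 = 0.0234333 μs.
Pipeline fill: first packet needs 4·t_tx to clear all hops; remaining 89 packets each add one t_tx.
Total = (4+90-1)·t_tx + 4·t_prop = 93·37.2093 + 4·0.0234333 = 3460 μs.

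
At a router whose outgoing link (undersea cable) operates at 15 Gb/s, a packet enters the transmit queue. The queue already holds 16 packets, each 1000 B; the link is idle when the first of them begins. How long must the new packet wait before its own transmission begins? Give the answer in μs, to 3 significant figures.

Each queued packet: L/R = 8000/15000000000 = 0.533333 μs.
16 queued → 8.53333 μs.
Queuing delay = 8.53 μs.

8.53 μs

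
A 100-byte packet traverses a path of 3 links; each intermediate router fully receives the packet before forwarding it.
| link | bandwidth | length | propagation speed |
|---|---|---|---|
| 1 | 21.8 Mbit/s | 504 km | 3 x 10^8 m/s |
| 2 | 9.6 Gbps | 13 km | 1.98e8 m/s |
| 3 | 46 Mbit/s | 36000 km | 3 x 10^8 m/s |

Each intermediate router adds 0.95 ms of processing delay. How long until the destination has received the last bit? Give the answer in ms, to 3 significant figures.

124 ms

L = 100 × 8 = 800 bits.
Transmission delays (L/R per hop): 0.0366972, 8.33333e-05, 0.0173913 ms; sum = 0.0541719 ms.
Propagation delays (d/s per hop): 1.68, 0.0656566, 120 ms; sum = 121.746 ms.
Processing at 2 router(s): 2 × 0.95 ms = 1.9 ms.
End-to-end = 124 ms.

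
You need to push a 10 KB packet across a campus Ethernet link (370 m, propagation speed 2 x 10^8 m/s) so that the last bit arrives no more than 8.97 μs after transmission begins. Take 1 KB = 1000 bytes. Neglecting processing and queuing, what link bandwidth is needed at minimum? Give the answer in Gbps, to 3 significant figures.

L = 80000 bits.
Propagation delay = 370 / 200000000 = 1.85 μs.
Transmission budget = 8.97 − 1.85 = 7.12 μs.
R ≥ L / t_tx = 80000 bits / 7.12e-06 s = 11.2 Gbps.

11.2 Gbps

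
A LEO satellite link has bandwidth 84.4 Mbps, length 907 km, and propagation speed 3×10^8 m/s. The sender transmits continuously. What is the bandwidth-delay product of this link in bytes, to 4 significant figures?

31900 bytes

Propagation delay = 907000 / 300000000 = 0.00302333 s.
BDP = R × t_prop = 84400000 × 0.00302333 = 255169 bits.
In bytes: 255169/8 = 31900 bytes.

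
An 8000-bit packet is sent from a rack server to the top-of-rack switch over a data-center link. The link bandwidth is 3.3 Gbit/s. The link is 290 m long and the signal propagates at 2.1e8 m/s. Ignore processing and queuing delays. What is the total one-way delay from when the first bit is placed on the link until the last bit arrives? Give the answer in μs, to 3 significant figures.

3.81 μs

Transmission delay = L/R = 8000 / 3300000000 = 2.42424 μs.
Propagation delay = d/s = 290 m / 210000000 m/s = 1.38095 μs.
Total = 3.81 μs.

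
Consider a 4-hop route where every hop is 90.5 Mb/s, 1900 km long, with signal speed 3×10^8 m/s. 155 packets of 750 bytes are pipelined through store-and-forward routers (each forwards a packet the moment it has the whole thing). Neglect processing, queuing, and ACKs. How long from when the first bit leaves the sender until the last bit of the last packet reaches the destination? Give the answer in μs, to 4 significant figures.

Per-hop transmission t_tx = L/R = 6000/90500000 = 66.2983 μs.
Per-hop propagation t_prop = 1900000/300000000 = 6333.33 μs.
Pipeline fill: first packet needs 4·t_tx to clear all hops; remaining 154 packets each add one t_tx.
Total = (4+155-1)·t_tx + 4·t_prop = 158·66.2983 + 4·6333.33 = 35810 μs.

35810 μs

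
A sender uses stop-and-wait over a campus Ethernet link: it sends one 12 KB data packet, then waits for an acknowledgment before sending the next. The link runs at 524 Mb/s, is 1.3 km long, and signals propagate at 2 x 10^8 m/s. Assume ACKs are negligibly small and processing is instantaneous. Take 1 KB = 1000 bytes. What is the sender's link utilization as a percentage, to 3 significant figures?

t_tx = L/R = 96000/524000000 = 0.000183206 s.
t_prop = 1300/200000000 = 6.5e-06 s; RTT = 1.3e-05 s.
Cycle = t_tx + RTT = 0.000196206 s.
Utilization = t_tx / cycle = 0.000183206/0.000196206 = 93.4 %.

93.4 %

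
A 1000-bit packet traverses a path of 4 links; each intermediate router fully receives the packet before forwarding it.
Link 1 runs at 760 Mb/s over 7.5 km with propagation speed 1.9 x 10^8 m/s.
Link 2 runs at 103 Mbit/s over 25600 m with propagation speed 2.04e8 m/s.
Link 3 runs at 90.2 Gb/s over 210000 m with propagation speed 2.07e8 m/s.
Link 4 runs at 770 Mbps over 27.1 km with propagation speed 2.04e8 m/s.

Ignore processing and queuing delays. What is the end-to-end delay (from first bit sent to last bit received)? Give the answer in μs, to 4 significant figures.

Transmission delays (L/R per hop): 1.31579, 9.70874, 0.0110865, 1.2987 μs; sum = 12.3343 μs.
Propagation delays (d/s per hop): 39.4737, 125.49, 1014.49, 132.843 μs; sum = 1312.3 μs.
End-to-end = 1325 μs.

1325 μs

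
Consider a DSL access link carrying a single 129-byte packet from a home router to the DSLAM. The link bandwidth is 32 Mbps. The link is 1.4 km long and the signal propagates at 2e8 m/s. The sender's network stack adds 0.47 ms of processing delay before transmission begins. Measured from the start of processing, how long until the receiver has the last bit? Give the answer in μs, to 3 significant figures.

509 μs

L = 129 × 8 = 1032 bits.
Transmission delay = L/R = 1032 / 32000000 = 32.25 μs.
Propagation delay = d/s = 1400 m / 200000000 m/s = 7 μs.
Plus processing delay 0.47 ms = 470 μs.
Total = 509 μs.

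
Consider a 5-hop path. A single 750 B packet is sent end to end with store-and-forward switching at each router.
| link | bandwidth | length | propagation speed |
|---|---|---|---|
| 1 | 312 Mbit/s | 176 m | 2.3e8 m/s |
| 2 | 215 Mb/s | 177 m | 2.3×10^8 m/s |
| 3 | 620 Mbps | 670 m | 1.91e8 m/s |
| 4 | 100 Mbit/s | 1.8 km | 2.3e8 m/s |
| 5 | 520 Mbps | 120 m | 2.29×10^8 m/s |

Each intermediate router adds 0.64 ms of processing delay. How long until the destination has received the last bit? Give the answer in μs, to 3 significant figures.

2700 μs

L = 750 × 8 = 6000 bits.
Transmission delays (L/R per hop): 19.2308, 27.907, 9.67742, 60, 11.5385 μs; sum = 128.354 μs.
Propagation delays (d/s per hop): 0.765217, 0.769565, 3.50785, 7.82609, 0.524017 μs; sum = 13.3927 μs.
Processing at 4 router(s): 4 × 0.64 ms = 2560 μs.
End-to-end = 2700 μs.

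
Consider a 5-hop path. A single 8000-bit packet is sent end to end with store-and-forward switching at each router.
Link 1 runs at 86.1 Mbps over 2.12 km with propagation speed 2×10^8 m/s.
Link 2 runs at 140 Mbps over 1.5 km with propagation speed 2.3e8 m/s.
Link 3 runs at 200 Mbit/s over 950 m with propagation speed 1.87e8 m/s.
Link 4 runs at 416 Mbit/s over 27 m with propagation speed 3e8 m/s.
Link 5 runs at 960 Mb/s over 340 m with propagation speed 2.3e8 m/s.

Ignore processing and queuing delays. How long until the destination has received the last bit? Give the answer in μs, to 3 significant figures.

241 μs

Transmission delays (L/R per hop): 92.9152, 57.1429, 40, 19.2308, 8.33333 μs; sum = 217.622 μs.
Propagation delays (d/s per hop): 10.6, 6.52174, 5.08021, 0.09, 1.47826 μs; sum = 23.7702 μs.
End-to-end = 241 μs.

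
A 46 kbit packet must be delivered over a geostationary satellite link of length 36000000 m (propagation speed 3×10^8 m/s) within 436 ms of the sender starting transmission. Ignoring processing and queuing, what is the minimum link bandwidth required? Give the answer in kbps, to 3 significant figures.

Propagation delay = 36000000 / 300000000 = 120 ms.
Transmission budget = 436 − 120 = 316 ms.
R ≥ L / t_tx = 46000 bits / 0.316 s = 146 kbps.

146 kbps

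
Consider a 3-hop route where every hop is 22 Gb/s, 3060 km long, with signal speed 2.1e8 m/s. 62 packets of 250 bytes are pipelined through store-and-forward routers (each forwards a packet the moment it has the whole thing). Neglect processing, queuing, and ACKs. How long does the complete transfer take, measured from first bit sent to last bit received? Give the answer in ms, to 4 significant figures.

43.72 ms

Per-hop transmission t_tx = L/R = 2000/22000000000 = 9.09091e-05 ms.
Per-hop propagation t_prop = 3060000/210000000 = 14.5714 ms.
Pipeline fill: first packet needs 3·t_tx to clear all hops; remaining 61 packets each add one t_tx.
Total = (3+62-1)·t_tx + 3·t_prop = 64·9.09091e-05 + 3·14.5714 = 43.72 ms.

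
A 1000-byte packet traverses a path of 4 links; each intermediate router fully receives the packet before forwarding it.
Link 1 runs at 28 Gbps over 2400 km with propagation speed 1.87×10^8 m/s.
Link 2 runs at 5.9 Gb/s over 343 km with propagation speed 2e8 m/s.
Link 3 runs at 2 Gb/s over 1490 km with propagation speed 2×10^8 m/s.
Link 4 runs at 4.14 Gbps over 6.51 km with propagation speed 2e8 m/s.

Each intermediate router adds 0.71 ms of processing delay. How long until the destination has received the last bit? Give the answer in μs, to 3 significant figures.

L = 1000 × 8 = 8000 bits.
Transmission delays (L/R per hop): 0.285714, 1.35593, 4, 1.93237 μs; sum = 7.57401 μs.
Propagation delays (d/s per hop): 12834.2, 1715, 7450, 32.55 μs; sum = 22031.8 μs.
Processing at 3 router(s): 3 × 0.71 ms = 2130 μs.
End-to-end = 24200 μs.

24200 μs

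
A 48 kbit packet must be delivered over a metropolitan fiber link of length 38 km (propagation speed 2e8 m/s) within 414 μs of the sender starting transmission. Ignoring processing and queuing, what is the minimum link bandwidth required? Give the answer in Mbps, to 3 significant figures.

214 Mbps

Propagation delay = 38000 / 200000000 = 190 μs.
Transmission budget = 414 − 190 = 224 μs.
R ≥ L / t_tx = 48000 bits / 0.000224 s = 214 Mbps.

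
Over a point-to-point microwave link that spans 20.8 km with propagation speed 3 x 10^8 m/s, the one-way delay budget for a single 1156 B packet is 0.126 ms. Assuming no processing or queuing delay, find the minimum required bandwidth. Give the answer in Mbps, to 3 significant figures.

L = 9248 bits.
Propagation delay = 20800 / 300000000 = 0.0693333 ms.
Transmission budget = 0.126 − 0.0693333 = 0.0566667 ms.
R ≥ L / t_tx = 9248 bits / 5.66667e-05 s = 163 Mbps.

163 Mbps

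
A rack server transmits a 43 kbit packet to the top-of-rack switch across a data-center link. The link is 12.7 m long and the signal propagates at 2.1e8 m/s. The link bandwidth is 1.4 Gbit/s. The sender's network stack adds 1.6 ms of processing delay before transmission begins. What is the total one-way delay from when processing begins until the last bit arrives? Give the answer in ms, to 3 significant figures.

1.63 ms

L = 43000 bits.
Transmission delay = L/R = 43000 / 1400000000 = 0.0307143 ms.
Propagation delay = d/s = 12.7 m / 210000000 m/s = 6.04762e-05 ms.
Plus processing delay 1.6 ms = 1.6 ms.
Total = 1.63 ms.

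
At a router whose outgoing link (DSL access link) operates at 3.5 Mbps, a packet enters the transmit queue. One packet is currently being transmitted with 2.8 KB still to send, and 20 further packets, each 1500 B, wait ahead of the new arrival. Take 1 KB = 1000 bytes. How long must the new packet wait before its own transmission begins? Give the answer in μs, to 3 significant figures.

75000 μs

Each queued packet: L/R = 12000/3500000 = 3428.57 μs.
20 queued → 68571.4 μs.
Plus remaining 22400 bits of current packet: 6400 μs.
Queuing delay = 75000 μs.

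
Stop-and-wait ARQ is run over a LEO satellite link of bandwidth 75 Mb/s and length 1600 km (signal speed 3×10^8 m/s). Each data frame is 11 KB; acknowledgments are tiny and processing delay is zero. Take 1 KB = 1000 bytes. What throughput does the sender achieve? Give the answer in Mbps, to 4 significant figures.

7.432 Mbps

t_tx = L/R = 88000/75000000 = 0.00117333 s.
t_prop = 1600000/300000000 = 0.00533333 s; RTT = 0.0106667 s.
Cycle = t_tx + RTT = 0.01184 s.
Throughput = L / cycle = 88000 / 0.01184 = 7.432 Mbps.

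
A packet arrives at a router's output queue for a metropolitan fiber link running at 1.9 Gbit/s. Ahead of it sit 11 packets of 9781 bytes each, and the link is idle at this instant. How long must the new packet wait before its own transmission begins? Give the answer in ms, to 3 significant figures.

Each queued packet: L/R = 78248/1900000000 = 0.0411832 ms.
11 queued → 0.453015 ms.
Queuing delay = 0.453 ms.

0.453 ms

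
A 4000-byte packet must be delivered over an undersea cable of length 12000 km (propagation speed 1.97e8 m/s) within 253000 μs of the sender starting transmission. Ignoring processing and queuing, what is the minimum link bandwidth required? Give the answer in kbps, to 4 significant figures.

166.6 kbps

L = 32000 bits.
Propagation delay = 12000000 / 197000000 = 60913.7 μs.
Transmission budget = 253000 − 60913.7 = 192086 μs.
R ≥ L / t_tx = 32000 bits / 0.192086 s = 166.6 kbps.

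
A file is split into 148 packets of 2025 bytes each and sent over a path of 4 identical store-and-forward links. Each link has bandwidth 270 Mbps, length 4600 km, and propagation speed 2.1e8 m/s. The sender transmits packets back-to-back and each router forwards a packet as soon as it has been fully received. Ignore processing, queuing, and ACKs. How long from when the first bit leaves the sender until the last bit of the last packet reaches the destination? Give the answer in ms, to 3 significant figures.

96.7 ms

Per-hop transmission t_tx = L/R = 16200/270000000 = 0.06 ms.
Per-hop propagation t_prop = 4600000/210000000 = 21.9048 ms.
Pipeline fill: first packet needs 4·t_tx to clear all hops; remaining 147 packets each add one t_tx.
Total = (4+148-1)·t_tx + 4·t_prop = 151·0.06 + 4·21.9048 = 96.7 ms.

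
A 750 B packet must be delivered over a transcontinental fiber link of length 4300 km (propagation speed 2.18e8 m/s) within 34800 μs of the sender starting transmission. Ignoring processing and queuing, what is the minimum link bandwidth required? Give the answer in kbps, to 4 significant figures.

398.0 kbps

L = 6000 bits.
Propagation delay = 4300000 / 2.18e+08 = 19724.8 μs.
Transmission budget = 34800 − 19724.8 = 15075.2 μs.
R ≥ L / t_tx = 6000 bits / 0.0150752 s = 398.0 kbps.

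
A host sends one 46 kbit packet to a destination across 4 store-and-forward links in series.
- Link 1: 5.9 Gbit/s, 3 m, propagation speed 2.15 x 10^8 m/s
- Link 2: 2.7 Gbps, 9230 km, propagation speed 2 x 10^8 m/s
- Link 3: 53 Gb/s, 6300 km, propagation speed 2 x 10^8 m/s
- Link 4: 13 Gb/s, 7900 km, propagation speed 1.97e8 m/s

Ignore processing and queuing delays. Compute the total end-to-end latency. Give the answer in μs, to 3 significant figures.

L = 46000 bits.
Transmission delays (L/R per hop): 7.79661, 17.037, 0.867925, 3.53846 μs; sum = 29.24 μs.
Propagation delays (d/s per hop): 0.0139535, 46150, 31500, 40101.5 μs; sum = 117752 μs.
End-to-end = 118000 μs.

118000 μs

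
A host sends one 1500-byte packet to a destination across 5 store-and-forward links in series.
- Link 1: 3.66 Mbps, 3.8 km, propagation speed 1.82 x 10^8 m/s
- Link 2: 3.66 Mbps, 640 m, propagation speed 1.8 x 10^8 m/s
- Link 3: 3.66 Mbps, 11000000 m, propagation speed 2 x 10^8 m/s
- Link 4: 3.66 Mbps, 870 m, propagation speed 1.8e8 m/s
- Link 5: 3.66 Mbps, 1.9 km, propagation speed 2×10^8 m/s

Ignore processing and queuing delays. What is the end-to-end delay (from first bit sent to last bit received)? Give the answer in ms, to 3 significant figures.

L = 1500 × 8 = 12000 bits.
Transmission delay per hop = L/R = 12000/3660000 = 3.27869 ms; 5 hops → 16.3934 ms.
Propagation delays (d/s per hop): 0.0208791, 0.00355556, 55, 0.00483333, 0.0095 ms; sum = 55.0388 ms.
End-to-end = 71.4 ms.

71.4 ms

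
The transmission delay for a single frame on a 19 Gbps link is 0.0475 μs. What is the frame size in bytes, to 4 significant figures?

L = R × t_tx = 19000000000 b/s × 4.75e-08 s = 902.5 bits.
In bytes: 902.5 / 8 = 112.8 bytes.

112.8 bytes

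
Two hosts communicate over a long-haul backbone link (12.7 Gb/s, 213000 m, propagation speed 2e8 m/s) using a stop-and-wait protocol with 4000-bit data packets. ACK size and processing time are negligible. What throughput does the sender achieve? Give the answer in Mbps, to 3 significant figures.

t_tx = L/R = 4000/12700000000 = 3.14961e-07 s.
t_prop = 213000/200000000 = 0.001065 s; RTT = 0.00213 s.
Cycle = t_tx + RTT = 0.00213031 s.
Throughput = L / cycle = 4000 / 0.00213031 = 1.88 Mbps.

1.88 Mbps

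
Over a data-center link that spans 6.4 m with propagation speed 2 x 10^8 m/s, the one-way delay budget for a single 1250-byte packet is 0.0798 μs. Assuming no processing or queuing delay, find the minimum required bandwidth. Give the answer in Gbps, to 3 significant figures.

209 Gbps

L = 10000 bits.
Propagation delay = 6.4 / 200000000 = 0.032 μs.
Transmission budget = 0.0798 − 0.032 = 0.0478 μs.
R ≥ L / t_tx = 10000 bits / 4.78e-08 s = 209 Gbps.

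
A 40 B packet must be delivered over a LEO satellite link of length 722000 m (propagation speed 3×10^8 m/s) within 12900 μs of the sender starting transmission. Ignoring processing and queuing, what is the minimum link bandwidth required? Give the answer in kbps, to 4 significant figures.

L = 320 bits.
Propagation delay = 722000 / 300000000 = 2406.67 μs.
Transmission budget = 12900 − 2406.67 = 10493.3 μs.
R ≥ L / t_tx = 320 bits / 0.0104933 s = 30.50 kbps.

30.50 kbps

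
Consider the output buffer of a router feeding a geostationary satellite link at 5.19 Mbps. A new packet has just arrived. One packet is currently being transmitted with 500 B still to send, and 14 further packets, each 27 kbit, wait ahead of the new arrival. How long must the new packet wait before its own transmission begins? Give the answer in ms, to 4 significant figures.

73.60 ms

Each queued packet: L/R = 27000/5190000 = 5.20231 ms.
14 queued → 72.8324 ms.
Plus remaining 4000 bits of current packet: 0.770713 ms.
Queuing delay = 73.60 ms.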